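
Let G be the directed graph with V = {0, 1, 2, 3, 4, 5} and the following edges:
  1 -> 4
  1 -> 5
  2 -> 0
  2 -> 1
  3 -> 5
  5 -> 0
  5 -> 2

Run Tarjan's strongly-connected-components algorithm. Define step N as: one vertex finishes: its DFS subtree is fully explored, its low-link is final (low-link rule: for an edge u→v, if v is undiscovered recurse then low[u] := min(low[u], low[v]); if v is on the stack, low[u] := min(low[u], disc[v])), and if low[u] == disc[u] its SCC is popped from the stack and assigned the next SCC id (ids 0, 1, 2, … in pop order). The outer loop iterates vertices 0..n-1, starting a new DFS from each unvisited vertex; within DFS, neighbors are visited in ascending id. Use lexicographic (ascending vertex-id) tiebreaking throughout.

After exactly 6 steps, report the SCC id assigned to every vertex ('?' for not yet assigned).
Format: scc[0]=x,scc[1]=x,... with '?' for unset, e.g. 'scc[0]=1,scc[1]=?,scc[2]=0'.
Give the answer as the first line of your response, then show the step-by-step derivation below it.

scc[0]=0,scc[1]=2,scc[2]=2,scc[3]=3,scc[4]=1,scc[5]=2

step 1: low=(low[0]=0,low[1]=?,low[2]=?,low[3]=?,low[4]=?,low[5]=?); scc=(scc[0]=0,scc[1]=?,scc[2]=?,scc[3]=?,scc[4]=?,scc[5]=?)
step 2: low=(low[0]=0,low[1]=1,low[2]=?,low[3]=?,low[4]=2,low[5]=?); scc=(scc[0]=0,scc[1]=?,scc[2]=?,scc[3]=?,scc[4]=1,scc[5]=?)
step 3: low=(low[0]=0,low[1]=1,low[2]=1,low[3]=?,low[4]=2,low[5]=3); scc=(scc[0]=0,scc[1]=?,scc[2]=?,scc[3]=?,scc[4]=1,scc[5]=?)
step 4: low=(low[0]=0,low[1]=1,low[2]=1,low[3]=?,low[4]=2,low[5]=1); scc=(scc[0]=0,scc[1]=?,scc[2]=?,scc[3]=?,scc[4]=1,scc[5]=?)
step 5: low=(low[0]=0,low[1]=1,low[2]=1,low[3]=?,low[4]=2,low[5]=1); scc=(scc[0]=0,scc[1]=2,scc[2]=2,scc[3]=?,scc[4]=1,scc[5]=2)
step 6: low=(low[0]=0,low[1]=1,low[2]=1,low[3]=5,low[4]=2,low[5]=1); scc=(scc[0]=0,scc[1]=2,scc[2]=2,scc[3]=3,scc[4]=1,scc[5]=2)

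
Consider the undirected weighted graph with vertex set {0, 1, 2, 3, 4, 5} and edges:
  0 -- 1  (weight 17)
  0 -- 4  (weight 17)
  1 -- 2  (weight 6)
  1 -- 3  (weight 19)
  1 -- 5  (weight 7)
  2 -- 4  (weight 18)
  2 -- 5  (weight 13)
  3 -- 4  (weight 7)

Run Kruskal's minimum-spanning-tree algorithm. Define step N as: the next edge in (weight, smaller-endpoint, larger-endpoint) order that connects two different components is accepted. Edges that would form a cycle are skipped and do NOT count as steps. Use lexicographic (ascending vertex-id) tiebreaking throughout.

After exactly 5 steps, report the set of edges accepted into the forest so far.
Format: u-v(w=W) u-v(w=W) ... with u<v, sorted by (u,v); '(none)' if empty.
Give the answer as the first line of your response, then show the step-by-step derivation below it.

0-1(w=17) 0-4(w=17) 1-2(w=6) 1-5(w=7) 3-4(w=7)

step 1: add edge 1-2 (w=6); MST = {1-2(w=6)}
step 2: add edge 1-5 (w=7); MST = {1-2(w=6) 1-5(w=7)}
step 3: add edge 3-4 (w=7); MST = {1-2(w=6) 1-5(w=7) 3-4(w=7)}
step 4: add edge 0-1 (w=17); MST = {0-1(w=17) 1-2(w=6) 1-5(w=7) 3-4(w=7)}
step 5: add edge 0-4 (w=17); MST = {0-1(w=17) 0-4(w=17) 1-2(w=6) 1-5(w=7) 3-4(w=7)}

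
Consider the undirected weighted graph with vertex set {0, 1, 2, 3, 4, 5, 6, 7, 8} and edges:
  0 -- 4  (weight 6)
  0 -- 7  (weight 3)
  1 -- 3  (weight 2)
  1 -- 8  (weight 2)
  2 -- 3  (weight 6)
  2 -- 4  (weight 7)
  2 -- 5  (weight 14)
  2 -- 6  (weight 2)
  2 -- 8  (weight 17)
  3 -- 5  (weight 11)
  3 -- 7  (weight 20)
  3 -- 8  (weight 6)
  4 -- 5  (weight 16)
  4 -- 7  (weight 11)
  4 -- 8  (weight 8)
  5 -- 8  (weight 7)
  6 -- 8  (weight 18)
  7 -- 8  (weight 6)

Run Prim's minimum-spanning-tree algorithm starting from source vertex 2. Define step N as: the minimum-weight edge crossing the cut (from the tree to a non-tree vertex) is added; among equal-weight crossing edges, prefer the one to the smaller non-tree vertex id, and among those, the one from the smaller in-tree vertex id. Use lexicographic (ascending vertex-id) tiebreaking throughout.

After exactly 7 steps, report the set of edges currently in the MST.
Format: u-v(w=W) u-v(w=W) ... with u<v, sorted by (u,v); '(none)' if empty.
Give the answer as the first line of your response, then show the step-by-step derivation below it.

0-4(w=6) 0-7(w=3) 1-3(w=2) 1-8(w=2) 2-3(w=6) 2-6(w=2) 7-8(w=6)

step 1: add edge 2-6 (w=2); MST = {2-6(w=2)}
step 2: add edge 2-3 (w=6); MST = {2-3(w=6) 2-6(w=2)}
step 3: add edge 1-3 (w=2); MST = {1-3(w=2) 2-3(w=6) 2-6(w=2)}
step 4: add edge 1-8 (w=2); MST = {1-3(w=2) 1-8(w=2) 2-3(w=6) 2-6(w=2)}
step 5: add edge 7-8 (w=6); MST = {1-3(w=2) 1-8(w=2) 2-3(w=6) 2-6(w=2) 7-8(w=6)}
step 6: add edge 0-7 (w=3); MST = {0-7(w=3) 1-3(w=2) 1-8(w=2) 2-3(w=6) 2-6(w=2) 7-8(w=6)}
step 7: add edge 0-4 (w=6); MST = {0-4(w=6) 0-7(w=3) 1-3(w=2) 1-8(w=2) 2-3(w=6) 2-6(w=2) 7-8(w=6)}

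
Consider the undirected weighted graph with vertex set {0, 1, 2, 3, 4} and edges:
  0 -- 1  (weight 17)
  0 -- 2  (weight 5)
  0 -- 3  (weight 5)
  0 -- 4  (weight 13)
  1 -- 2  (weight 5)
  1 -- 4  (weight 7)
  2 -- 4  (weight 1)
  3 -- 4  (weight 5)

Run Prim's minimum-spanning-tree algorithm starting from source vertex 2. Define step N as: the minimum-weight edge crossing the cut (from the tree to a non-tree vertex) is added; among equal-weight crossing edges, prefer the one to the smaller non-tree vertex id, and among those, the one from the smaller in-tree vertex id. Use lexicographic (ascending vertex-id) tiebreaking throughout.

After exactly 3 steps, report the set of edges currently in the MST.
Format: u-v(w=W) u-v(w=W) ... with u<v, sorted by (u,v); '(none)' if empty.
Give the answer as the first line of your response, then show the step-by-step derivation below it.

0-2(w=5) 1-2(w=5) 2-4(w=1)

step 1: add edge 2-4 (w=1); MST = {2-4(w=1)}
step 2: add edge 0-2 (w=5); MST = {0-2(w=5) 2-4(w=1)}
step 3: add edge 1-2 (w=5); MST = {0-2(w=5) 1-2(w=5) 2-4(w=1)}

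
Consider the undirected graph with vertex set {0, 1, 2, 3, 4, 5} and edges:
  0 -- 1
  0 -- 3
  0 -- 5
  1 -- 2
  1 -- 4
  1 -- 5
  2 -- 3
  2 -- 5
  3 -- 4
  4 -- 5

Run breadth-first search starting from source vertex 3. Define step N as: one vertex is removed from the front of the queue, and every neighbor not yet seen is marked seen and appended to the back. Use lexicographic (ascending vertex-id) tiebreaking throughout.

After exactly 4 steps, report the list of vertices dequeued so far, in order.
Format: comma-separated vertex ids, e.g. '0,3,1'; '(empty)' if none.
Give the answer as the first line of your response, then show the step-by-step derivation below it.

3,0,2,4

step 1: dequeue 3; queue=[0,2,4]; order=3
step 2: dequeue 0; queue=[2,4,1,5]; order=3,0
step 3: dequeue 2; queue=[4,1,5]; order=3,0,2
step 4: dequeue 4; queue=[1,5]; order=3,0,2,4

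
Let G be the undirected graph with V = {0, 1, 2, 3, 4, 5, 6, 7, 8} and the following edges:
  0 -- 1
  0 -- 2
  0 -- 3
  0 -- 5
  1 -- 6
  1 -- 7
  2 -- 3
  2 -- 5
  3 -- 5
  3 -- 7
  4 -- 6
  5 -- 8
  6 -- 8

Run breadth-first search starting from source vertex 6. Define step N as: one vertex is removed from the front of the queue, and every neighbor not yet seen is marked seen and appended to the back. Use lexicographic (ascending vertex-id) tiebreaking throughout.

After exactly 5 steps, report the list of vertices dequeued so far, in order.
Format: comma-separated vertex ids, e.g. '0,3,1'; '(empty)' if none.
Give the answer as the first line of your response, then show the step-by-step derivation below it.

6,1,4,8,0

step 1: dequeue 6; queue=[1,4,8]; order=6
step 2: dequeue 1; queue=[4,8,0,7]; order=6,1
step 3: dequeue 4; queue=[8,0,7]; order=6,1,4
step 4: dequeue 8; queue=[0,7,5]; order=6,1,4,8
step 5: dequeue 0; queue=[7,5,2,3]; order=6,1,4,8,0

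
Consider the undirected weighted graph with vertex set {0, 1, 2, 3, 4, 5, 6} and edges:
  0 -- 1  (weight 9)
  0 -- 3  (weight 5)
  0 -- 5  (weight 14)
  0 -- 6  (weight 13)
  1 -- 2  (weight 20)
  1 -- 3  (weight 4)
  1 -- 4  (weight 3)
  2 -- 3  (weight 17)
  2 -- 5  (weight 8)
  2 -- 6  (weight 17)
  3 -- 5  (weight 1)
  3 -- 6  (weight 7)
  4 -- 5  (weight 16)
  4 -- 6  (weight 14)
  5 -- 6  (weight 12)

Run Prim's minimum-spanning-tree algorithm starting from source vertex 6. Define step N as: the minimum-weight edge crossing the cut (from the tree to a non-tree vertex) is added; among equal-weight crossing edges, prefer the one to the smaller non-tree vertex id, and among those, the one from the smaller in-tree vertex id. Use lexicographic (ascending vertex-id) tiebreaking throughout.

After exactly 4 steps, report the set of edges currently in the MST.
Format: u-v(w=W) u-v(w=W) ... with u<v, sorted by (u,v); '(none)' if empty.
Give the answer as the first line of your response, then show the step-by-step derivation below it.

1-3(w=4) 1-4(w=3) 3-5(w=1) 3-6(w=7)

step 1: add edge 3-6 (w=7); MST = {3-6(w=7)}
step 2: add edge 3-5 (w=1); MST = {3-5(w=1) 3-6(w=7)}
step 3: add edge 1-3 (w=4); MST = {1-3(w=4) 3-5(w=1) 3-6(w=7)}
step 4: add edge 1-4 (w=3); MST = {1-3(w=4) 1-4(w=3) 3-5(w=1) 3-6(w=7)}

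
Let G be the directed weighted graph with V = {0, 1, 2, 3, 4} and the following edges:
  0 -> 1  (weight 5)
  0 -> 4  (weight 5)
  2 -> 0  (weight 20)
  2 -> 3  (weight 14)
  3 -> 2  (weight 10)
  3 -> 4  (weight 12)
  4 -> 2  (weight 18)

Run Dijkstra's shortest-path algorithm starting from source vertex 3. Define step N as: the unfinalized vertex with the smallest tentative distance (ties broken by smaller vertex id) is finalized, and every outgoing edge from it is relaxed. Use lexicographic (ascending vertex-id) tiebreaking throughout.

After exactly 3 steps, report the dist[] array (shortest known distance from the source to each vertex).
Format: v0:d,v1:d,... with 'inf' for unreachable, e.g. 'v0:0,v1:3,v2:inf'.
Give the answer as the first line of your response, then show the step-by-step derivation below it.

v0:30,v1:inf,v2:10,v3:0,v4:12

step 1: dist = v0:inf,v1:inf,v2:10,v3:0,v4:12
step 2: dist = v0:30,v1:inf,v2:10,v3:0,v4:12
step 3: dist = v0:30,v1:inf,v2:10,v3:0,v4:12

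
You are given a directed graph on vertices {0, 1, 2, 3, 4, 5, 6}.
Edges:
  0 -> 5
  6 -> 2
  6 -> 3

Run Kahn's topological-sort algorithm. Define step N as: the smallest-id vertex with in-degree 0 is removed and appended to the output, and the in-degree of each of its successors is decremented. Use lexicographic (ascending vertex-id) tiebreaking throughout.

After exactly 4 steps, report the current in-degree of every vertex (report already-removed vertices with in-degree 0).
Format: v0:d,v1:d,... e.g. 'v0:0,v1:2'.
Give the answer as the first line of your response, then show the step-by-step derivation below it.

v0:0,v1:0,v2:1,v3:1,v4:0,v5:0,v6:0

step 1: output 0; order=[0]; indeg=(0,0,1,1,0,0,0)
step 2: output 1; order=[0,1]; indeg=(0,0,1,1,0,0,0)
step 3: output 4; order=[0,1,4]; indeg=(0,0,1,1,0,0,0)
step 4: output 5; order=[0,1,4,5]; indeg=(0,0,1,1,0,0,0)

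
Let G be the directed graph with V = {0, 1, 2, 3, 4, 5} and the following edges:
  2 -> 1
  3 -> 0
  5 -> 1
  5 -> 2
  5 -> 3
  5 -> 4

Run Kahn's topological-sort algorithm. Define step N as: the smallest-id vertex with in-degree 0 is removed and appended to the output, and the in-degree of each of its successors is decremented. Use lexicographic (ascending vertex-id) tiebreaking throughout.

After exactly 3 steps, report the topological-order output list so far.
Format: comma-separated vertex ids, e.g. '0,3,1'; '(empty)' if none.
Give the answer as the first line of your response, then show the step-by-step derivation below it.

5,2,1

step 1: output 5; order=[5]; indeg=(1,1,0,0,0,0)
step 2: output 2; order=[5,2]; indeg=(1,0,0,0,0,0)
step 3: output 1; order=[5,2,1]; indeg=(1,0,0,0,0,0)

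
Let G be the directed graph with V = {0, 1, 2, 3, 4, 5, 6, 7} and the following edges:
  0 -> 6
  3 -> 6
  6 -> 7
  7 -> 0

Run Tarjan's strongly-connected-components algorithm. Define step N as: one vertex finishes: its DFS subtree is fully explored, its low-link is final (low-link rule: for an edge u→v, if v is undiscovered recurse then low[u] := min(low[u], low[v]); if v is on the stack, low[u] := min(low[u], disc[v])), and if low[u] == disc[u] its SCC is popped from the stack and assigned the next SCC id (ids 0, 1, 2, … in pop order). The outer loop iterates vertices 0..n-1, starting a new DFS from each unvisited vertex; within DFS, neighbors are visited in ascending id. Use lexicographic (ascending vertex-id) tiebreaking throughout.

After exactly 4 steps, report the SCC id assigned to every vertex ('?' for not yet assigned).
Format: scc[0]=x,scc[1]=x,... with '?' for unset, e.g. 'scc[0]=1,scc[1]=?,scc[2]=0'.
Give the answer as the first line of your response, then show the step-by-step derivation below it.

scc[0]=0,scc[1]=1,scc[2]=?,scc[3]=?,scc[4]=?,scc[5]=?,scc[6]=0,scc[7]=0

step 1: low=(low[0]=0,low[1]=?,low[2]=?,low[3]=?,low[4]=?,low[5]=?,low[6]=1,low[7]=0); scc=(scc[0]=?,scc[1]=?,scc[2]=?,scc[3]=?,scc[4]=?,scc[5]=?,scc[6]=?,scc[7]=?)
step 2: low=(low[0]=0,low[1]=?,low[2]=?,low[3]=?,low[4]=?,low[5]=?,low[6]=0,low[7]=0); scc=(scc[0]=?,scc[1]=?,scc[2]=?,scc[3]=?,scc[4]=?,scc[5]=?,scc[6]=?,scc[7]=?)
step 3: low=(low[0]=0,low[1]=?,low[2]=?,low[3]=?,low[4]=?,low[5]=?,low[6]=0,low[7]=0); scc=(scc[0]=0,scc[1]=?,scc[2]=?,scc[3]=?,scc[4]=?,scc[5]=?,scc[6]=0,scc[7]=0)
step 4: low=(low[0]=0,low[1]=3,low[2]=?,low[3]=?,low[4]=?,low[5]=?,low[6]=0,low[7]=0); scc=(scc[0]=0,scc[1]=1,scc[2]=?,scc[3]=?,scc[4]=?,scc[5]=?,scc[6]=0,scc[7]=0)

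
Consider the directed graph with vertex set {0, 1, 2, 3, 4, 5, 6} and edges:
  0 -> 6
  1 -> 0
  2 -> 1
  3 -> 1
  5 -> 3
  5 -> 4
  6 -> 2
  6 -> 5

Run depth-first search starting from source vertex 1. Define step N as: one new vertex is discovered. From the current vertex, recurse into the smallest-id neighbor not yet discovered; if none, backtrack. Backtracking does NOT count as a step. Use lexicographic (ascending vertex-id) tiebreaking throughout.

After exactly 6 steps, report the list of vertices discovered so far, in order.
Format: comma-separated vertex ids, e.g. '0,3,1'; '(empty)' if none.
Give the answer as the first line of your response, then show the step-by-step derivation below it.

1,0,6,2,5,3

step 1: discover 1; path=1; order=1
step 2: discover 0; path=1>0; order=1,0
step 3: discover 6; path=1>0>6; order=1,0,6
step 4: discover 2; path=1>0>6>2; order=1,0,6,2
step 5: discover 5; path=1>0>6>5; order=1,0,6,2,5
step 6: discover 3; path=1>0>6>5>3; order=1,0,6,2,5,3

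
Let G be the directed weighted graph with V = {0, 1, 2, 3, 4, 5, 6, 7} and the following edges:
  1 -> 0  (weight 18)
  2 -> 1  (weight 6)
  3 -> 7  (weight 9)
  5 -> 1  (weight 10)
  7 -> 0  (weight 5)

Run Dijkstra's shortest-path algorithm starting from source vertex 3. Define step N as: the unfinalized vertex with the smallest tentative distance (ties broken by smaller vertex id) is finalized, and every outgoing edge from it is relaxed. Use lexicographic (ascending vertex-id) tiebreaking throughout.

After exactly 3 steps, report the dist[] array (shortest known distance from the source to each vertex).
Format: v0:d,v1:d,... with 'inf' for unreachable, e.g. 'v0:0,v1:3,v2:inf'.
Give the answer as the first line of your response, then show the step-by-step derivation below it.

v0:14,v1:inf,v2:inf,v3:0,v4:inf,v5:inf,v6:inf,v7:9

step 1: dist = v0:inf,v1:inf,v2:inf,v3:0,v4:inf,v5:inf,v6:inf,v7:9
step 2: dist = v0:14,v1:inf,v2:inf,v3:0,v4:inf,v5:inf,v6:inf,v7:9
step 3: dist = v0:14,v1:inf,v2:inf,v3:0,v4:inf,v5:inf,v6:inf,v7:9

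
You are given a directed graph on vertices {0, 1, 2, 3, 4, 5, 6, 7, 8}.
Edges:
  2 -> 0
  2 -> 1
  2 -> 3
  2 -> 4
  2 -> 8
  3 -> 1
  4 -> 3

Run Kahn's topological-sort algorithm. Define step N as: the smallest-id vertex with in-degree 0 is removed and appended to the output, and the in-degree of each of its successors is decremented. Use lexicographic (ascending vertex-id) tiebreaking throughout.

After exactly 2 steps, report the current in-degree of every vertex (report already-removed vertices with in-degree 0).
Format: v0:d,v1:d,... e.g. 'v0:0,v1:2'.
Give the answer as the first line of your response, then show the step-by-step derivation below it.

v0:0,v1:1,v2:0,v3:1,v4:0,v5:0,v6:0,v7:0,v8:0

step 1: output 2; order=[2]; indeg=(0,1,0,1,0,0,0,0,0)
step 2: output 0; order=[2,0]; indeg=(0,1,0,1,0,0,0,0,0)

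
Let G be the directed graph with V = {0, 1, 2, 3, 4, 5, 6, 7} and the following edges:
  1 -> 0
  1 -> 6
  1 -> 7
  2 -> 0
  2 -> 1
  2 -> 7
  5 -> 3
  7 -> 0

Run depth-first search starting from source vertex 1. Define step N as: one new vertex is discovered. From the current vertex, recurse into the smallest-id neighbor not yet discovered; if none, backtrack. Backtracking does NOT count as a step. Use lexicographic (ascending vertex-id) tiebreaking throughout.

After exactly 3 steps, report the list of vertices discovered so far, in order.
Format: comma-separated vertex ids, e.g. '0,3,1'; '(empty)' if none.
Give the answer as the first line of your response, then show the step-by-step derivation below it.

1,0,6

step 1: discover 1; path=1; order=1
step 2: discover 0; path=1>0; order=1,0
step 3: discover 6; path=1>6; order=1,0,6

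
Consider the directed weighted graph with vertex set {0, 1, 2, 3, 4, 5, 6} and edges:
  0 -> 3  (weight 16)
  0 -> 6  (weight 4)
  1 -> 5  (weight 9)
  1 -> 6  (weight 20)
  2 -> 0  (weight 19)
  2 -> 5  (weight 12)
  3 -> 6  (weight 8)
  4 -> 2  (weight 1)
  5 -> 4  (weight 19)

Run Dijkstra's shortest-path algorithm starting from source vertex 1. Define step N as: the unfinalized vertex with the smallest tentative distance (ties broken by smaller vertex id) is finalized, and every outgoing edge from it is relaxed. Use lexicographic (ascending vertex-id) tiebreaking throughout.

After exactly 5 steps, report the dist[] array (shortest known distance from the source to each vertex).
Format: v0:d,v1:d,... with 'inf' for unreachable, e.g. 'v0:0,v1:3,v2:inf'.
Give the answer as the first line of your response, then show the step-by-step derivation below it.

v0:48,v1:0,v2:29,v3:inf,v4:28,v5:9,v6:20

step 1: dist = v0:inf,v1:0,v2:inf,v3:inf,v4:inf,v5:9,v6:20
step 2: dist = v0:inf,v1:0,v2:inf,v3:inf,v4:28,v5:9,v6:20
step 3: dist = v0:inf,v1:0,v2:inf,v3:inf,v4:28,v5:9,v6:20
step 4: dist = v0:inf,v1:0,v2:29,v3:inf,v4:28,v5:9,v6:20
step 5: dist = v0:48,v1:0,v2:29,v3:inf,v4:28,v5:9,v6:20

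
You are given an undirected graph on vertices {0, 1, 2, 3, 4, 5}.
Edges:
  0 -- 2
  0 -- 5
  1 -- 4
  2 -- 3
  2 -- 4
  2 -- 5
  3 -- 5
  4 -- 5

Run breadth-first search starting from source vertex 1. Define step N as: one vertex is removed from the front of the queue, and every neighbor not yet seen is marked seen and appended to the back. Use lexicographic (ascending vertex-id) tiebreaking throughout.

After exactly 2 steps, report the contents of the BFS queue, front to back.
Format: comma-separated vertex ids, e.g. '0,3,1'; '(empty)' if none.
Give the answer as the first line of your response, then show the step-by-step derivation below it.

2,5

step 1: dequeue 1; queue=[4]; order=1
step 2: dequeue 4; queue=[2,5]; order=1,4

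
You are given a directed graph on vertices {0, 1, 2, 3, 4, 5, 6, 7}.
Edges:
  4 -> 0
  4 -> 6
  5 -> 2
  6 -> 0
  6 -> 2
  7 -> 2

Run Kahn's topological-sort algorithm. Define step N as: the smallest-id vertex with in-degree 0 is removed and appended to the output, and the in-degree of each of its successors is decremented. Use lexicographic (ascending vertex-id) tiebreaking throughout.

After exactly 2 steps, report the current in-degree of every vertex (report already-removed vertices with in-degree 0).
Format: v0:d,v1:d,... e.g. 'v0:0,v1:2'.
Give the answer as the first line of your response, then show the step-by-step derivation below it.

v0:2,v1:0,v2:3,v3:0,v4:0,v5:0,v6:1,v7:0

step 1: output 1; order=[1]; indeg=(2,0,3,0,0,0,1,0)
step 2: output 3; order=[1,3]; indeg=(2,0,3,0,0,0,1,0)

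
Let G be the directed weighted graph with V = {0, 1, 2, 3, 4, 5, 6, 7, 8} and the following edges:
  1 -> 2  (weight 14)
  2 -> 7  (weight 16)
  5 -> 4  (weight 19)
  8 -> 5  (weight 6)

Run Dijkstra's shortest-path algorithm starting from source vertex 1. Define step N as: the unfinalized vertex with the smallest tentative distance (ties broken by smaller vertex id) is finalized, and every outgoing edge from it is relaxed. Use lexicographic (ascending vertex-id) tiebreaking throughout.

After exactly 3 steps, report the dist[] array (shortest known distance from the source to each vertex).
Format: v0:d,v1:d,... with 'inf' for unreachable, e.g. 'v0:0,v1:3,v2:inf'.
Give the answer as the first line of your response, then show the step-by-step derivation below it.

v0:inf,v1:0,v2:14,v3:inf,v4:inf,v5:inf,v6:inf,v7:30,v8:inf

step 1: dist = v0:inf,v1:0,v2:14,v3:inf,v4:inf,v5:inf,v6:inf,v7:inf,v8:inf
step 2: dist = v0:inf,v1:0,v2:14,v3:inf,v4:inf,v5:inf,v6:inf,v7:30,v8:inf
step 3: dist = v0:inf,v1:0,v2:14,v3:inf,v4:inf,v5:inf,v6:inf,v7:30,v8:inf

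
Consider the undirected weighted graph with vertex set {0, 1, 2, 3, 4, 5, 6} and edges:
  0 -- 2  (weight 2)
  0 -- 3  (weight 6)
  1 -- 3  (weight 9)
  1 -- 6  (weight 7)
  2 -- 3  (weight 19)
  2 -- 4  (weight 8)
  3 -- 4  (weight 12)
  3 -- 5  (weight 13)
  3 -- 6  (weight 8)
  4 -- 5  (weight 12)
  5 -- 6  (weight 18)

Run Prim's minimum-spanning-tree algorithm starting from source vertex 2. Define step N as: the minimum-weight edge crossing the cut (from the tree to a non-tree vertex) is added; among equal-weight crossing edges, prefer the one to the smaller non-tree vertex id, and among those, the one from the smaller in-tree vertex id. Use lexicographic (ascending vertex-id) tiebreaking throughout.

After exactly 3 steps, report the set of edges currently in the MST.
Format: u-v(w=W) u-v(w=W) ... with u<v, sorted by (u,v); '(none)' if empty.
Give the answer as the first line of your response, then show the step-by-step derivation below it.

0-2(w=2) 0-3(w=6) 2-4(w=8)

step 1: add edge 0-2 (w=2); MST = {0-2(w=2)}
step 2: add edge 0-3 (w=6); MST = {0-2(w=2) 0-3(w=6)}
step 3: add edge 2-4 (w=8); MST = {0-2(w=2) 0-3(w=6) 2-4(w=8)}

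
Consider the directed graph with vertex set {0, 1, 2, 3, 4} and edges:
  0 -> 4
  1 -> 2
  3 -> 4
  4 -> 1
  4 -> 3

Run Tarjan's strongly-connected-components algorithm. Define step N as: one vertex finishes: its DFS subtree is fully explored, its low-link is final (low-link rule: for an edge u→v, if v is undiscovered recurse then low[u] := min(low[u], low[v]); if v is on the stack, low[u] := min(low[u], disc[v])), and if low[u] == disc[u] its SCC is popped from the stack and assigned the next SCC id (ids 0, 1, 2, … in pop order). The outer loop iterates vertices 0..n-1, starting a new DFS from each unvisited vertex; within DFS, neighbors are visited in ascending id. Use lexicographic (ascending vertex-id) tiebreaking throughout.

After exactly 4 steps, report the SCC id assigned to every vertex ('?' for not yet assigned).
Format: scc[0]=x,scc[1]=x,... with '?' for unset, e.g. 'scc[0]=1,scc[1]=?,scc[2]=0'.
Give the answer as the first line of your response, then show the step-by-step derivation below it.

scc[0]=?,scc[1]=1,scc[2]=0,scc[3]=2,scc[4]=2

step 1: low=(low[0]=0,low[1]=2,low[2]=3,low[3]=?,low[4]=1); scc=(scc[0]=?,scc[1]=?,scc[2]=0,scc[3]=?,scc[4]=?)
step 2: low=(low[0]=0,low[1]=2,low[2]=3,low[3]=?,low[4]=1); scc=(scc[0]=?,scc[1]=1,scc[2]=0,scc[3]=?,scc[4]=?)
step 3: low=(low[0]=0,low[1]=2,low[2]=3,low[3]=1,low[4]=1); scc=(scc[0]=?,scc[1]=1,scc[2]=0,scc[3]=?,scc[4]=?)
step 4: low=(low[0]=0,low[1]=2,low[2]=3,low[3]=1,low[4]=1); scc=(scc[0]=?,scc[1]=1,scc[2]=0,scc[3]=2,scc[4]=2)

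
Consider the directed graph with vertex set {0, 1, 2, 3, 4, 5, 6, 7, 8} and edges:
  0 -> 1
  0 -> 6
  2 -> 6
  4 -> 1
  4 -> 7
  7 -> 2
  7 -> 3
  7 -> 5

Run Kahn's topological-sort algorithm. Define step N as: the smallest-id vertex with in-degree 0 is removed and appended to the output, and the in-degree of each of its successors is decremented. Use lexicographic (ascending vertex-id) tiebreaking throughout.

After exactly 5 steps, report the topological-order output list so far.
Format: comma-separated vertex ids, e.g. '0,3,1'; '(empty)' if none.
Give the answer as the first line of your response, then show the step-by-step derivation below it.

0,4,1,7,2

step 1: output 0; order=[0]; indeg=(0,1,1,1,0,1,1,1,0)
step 2: output 4; order=[0,4]; indeg=(0,0,1,1,0,1,1,0,0)
step 3: output 1; order=[0,4,1]; indeg=(0,0,1,1,0,1,1,0,0)
step 4: output 7; order=[0,4,1,7]; indeg=(0,0,0,0,0,0,1,0,0)
step 5: output 2; order=[0,4,1,7,2]; indeg=(0,0,0,0,0,0,0,0,0)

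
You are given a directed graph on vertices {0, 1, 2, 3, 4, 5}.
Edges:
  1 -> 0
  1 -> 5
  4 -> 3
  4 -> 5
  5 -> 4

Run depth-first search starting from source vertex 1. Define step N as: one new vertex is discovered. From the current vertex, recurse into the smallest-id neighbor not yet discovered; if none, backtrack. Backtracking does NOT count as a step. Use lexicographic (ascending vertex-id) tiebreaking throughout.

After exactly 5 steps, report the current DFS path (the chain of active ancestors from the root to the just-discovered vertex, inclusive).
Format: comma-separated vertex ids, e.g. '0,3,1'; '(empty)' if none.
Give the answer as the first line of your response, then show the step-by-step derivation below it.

1,5,4,3

step 1: discover 1; path=1; order=1
step 2: discover 0; path=1>0; order=1,0
step 3: discover 5; path=1>5; order=1,0,5
step 4: discover 4; path=1>5>4; order=1,0,5,4
step 5: discover 3; path=1>5>4>3; order=1,0,5,4,3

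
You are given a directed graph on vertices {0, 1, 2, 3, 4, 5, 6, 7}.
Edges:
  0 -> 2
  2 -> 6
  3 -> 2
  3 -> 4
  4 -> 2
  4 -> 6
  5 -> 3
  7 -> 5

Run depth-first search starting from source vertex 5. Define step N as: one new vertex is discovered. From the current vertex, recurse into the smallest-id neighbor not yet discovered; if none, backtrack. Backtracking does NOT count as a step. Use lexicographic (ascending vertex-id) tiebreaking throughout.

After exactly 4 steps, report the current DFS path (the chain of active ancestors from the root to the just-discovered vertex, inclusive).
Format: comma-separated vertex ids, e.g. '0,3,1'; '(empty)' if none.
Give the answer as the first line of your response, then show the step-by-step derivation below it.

5,3,2,6

step 1: discover 5; path=5; order=5
step 2: discover 3; path=5>3; order=5,3
step 3: discover 2; path=5>3>2; order=5,3,2
step 4: discover 6; path=5>3>2>6; order=5,3,2,6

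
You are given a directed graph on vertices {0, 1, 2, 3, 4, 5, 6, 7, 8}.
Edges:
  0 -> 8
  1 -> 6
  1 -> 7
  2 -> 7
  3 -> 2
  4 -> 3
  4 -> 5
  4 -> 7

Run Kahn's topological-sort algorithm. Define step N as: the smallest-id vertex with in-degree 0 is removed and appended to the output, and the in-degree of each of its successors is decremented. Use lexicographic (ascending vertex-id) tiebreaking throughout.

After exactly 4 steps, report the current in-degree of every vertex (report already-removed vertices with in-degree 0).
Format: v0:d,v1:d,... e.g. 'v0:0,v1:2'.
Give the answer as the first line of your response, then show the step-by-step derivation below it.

v0:0,v1:0,v2:0,v3:0,v4:0,v5:0,v6:0,v7:1,v8:0

step 1: output 0; order=[0]; indeg=(0,0,1,1,0,1,1,3,0)
step 2: output 1; order=[0,1]; indeg=(0,0,1,1,0,1,0,2,0)
step 3: output 4; order=[0,1,4]; indeg=(0,0,1,0,0,0,0,1,0)
step 4: output 3; order=[0,1,4,3]; indeg=(0,0,0,0,0,0,0,1,0)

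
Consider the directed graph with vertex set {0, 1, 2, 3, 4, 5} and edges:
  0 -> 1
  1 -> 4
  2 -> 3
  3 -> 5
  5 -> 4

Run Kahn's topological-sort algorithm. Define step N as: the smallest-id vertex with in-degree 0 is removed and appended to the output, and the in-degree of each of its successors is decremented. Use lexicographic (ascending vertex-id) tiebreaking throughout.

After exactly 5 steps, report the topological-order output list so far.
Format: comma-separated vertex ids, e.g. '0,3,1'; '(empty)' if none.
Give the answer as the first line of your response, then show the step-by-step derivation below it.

0,1,2,3,5

step 1: output 0; order=[0]; indeg=(0,0,0,1,2,1)
step 2: output 1; order=[0,1]; indeg=(0,0,0,1,1,1)
step 3: output 2; order=[0,1,2]; indeg=(0,0,0,0,1,1)
step 4: output 3; order=[0,1,2,3]; indeg=(0,0,0,0,1,0)
step 5: output 5; order=[0,1,2,3,5]; indeg=(0,0,0,0,0,0)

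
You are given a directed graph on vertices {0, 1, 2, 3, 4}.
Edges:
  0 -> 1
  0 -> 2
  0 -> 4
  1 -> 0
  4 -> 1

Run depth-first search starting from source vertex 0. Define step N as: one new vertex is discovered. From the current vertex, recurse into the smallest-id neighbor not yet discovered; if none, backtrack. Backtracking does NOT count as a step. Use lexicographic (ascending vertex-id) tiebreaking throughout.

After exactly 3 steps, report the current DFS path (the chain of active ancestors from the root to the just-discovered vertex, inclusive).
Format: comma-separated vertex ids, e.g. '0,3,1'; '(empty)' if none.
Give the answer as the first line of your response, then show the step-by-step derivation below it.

0,2

step 1: discover 0; path=0; order=0
step 2: discover 1; path=0>1; order=0,1
step 3: discover 2; path=0>2; order=0,1,2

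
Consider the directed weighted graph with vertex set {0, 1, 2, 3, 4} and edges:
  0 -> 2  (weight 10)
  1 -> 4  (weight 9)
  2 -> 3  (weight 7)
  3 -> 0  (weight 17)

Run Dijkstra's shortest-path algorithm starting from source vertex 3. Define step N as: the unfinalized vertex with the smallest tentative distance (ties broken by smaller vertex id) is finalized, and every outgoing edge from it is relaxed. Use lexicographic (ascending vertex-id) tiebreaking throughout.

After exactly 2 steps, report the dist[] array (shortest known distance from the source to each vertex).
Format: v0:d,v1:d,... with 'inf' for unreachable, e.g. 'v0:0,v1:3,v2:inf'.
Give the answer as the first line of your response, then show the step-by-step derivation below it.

v0:17,v1:inf,v2:27,v3:0,v4:inf

step 1: dist = v0:17,v1:inf,v2:inf,v3:0,v4:inf
step 2: dist = v0:17,v1:inf,v2:27,v3:0,v4:inf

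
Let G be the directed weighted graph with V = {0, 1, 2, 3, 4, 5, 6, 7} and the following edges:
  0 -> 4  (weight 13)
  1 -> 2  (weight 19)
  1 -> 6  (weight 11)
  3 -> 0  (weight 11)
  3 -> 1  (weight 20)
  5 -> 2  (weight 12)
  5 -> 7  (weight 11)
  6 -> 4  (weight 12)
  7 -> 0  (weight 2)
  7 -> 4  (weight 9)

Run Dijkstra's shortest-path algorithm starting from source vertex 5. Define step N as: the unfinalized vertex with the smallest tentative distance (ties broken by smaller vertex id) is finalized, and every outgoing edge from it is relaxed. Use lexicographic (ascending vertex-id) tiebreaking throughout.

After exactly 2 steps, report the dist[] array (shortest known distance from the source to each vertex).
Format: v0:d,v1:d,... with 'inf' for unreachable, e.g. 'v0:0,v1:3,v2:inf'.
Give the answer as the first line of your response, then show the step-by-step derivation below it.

v0:13,v1:inf,v2:12,v3:inf,v4:20,v5:0,v6:inf,v7:11

step 1: dist = v0:inf,v1:inf,v2:12,v3:inf,v4:inf,v5:0,v6:inf,v7:11
step 2: dist = v0:13,v1:inf,v2:12,v3:inf,v4:20,v5:0,v6:inf,v7:11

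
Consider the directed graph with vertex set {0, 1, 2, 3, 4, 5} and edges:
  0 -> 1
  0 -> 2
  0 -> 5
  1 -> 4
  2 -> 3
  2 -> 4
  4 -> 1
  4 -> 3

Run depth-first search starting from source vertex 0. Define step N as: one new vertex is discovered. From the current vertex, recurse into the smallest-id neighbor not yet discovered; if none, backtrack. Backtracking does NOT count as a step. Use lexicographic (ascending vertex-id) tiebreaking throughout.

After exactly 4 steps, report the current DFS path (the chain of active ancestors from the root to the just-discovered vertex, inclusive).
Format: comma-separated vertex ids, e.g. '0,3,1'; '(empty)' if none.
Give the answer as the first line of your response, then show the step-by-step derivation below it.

0,1,4,3

step 1: discover 0; path=0; order=0
step 2: discover 1; path=0>1; order=0,1
step 3: discover 4; path=0>1>4; order=0,1,4
step 4: discover 3; path=0>1>4>3; order=0,1,4,3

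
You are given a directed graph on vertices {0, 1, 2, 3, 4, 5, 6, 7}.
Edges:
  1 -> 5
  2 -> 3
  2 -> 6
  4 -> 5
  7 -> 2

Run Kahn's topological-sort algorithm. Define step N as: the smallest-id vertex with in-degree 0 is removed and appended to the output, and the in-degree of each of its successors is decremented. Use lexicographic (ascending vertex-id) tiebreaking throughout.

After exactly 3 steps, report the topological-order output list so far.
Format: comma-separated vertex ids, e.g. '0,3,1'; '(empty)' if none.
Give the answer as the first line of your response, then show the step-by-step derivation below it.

0,1,4

step 1: output 0; order=[0]; indeg=(0,0,1,1,0,2,1,0)
step 2: output 1; order=[0,1]; indeg=(0,0,1,1,0,1,1,0)
step 3: output 4; order=[0,1,4]; indeg=(0,0,1,1,0,0,1,0)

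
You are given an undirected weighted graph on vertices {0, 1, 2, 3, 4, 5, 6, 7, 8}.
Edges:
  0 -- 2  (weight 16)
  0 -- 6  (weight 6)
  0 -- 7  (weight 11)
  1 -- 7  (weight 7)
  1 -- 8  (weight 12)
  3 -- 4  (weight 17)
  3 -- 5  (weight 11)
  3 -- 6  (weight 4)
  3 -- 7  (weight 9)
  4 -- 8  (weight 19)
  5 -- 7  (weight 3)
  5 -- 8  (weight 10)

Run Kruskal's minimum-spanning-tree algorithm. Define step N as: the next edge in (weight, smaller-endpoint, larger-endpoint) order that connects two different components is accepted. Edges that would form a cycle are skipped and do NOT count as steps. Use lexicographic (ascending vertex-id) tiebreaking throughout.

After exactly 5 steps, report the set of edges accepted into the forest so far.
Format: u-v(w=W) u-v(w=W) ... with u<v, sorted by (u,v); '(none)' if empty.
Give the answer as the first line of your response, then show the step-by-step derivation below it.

0-6(w=6) 1-7(w=7) 3-6(w=4) 3-7(w=9) 5-7(w=3)

step 1: add edge 5-7 (w=3); MST = {5-7(w=3)}
step 2: add edge 3-6 (w=4); MST = {3-6(w=4) 5-7(w=3)}
step 3: add edge 0-6 (w=6); MST = {0-6(w=6) 3-6(w=4) 5-7(w=3)}
step 4: add edge 1-7 (w=7); MST = {0-6(w=6) 1-7(w=7) 3-6(w=4) 5-7(w=3)}
step 5: add edge 3-7 (w=9); MST = {0-6(w=6) 1-7(w=7) 3-6(w=4) 3-7(w=9) 5-7(w=3)}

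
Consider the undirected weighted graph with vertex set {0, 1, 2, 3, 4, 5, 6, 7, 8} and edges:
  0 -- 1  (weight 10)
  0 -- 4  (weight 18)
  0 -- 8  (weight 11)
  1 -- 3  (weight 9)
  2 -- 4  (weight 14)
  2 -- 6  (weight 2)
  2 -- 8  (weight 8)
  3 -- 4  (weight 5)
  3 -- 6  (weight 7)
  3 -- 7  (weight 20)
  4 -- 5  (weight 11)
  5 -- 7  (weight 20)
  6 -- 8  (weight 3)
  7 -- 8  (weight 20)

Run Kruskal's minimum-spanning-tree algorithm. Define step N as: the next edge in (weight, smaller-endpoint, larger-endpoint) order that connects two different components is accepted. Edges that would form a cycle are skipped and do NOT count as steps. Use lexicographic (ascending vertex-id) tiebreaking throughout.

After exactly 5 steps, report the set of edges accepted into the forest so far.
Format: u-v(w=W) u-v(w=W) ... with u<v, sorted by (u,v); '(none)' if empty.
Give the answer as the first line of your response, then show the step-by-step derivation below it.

1-3(w=9) 2-6(w=2) 3-4(w=5) 3-6(w=7) 6-8(w=3)

step 1: add edge 2-6 (w=2); MST = {2-6(w=2)}
step 2: add edge 6-8 (w=3); MST = {2-6(w=2) 6-8(w=3)}
step 3: add edge 3-4 (w=5); MST = {2-6(w=2) 3-4(w=5) 6-8(w=3)}
step 4: add edge 3-6 (w=7); MST = {2-6(w=2) 3-4(w=5) 3-6(w=7) 6-8(w=3)}
step 5: add edge 1-3 (w=9); MST = {1-3(w=9) 2-6(w=2) 3-4(w=5) 3-6(w=7) 6-8(w=3)}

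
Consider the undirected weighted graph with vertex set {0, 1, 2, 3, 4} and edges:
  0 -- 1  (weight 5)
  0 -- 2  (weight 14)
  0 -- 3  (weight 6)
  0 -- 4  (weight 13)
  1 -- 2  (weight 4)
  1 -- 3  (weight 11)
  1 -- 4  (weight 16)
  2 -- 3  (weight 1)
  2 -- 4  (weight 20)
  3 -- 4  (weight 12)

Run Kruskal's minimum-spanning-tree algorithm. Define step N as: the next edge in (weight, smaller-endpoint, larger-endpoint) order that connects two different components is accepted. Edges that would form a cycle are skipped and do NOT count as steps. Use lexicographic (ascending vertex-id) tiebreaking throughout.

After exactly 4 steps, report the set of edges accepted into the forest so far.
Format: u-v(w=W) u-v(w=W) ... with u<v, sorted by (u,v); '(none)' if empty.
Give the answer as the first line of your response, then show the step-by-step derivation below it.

0-1(w=5) 1-2(w=4) 2-3(w=1) 3-4(w=12)

step 1: add edge 2-3 (w=1); MST = {2-3(w=1)}
step 2: add edge 1-2 (w=4); MST = {1-2(w=4) 2-3(w=1)}
step 3: add edge 0-1 (w=5); MST = {0-1(w=5) 1-2(w=4) 2-3(w=1)}
step 4: add edge 3-4 (w=12); MST = {0-1(w=5) 1-2(w=4) 2-3(w=1) 3-4(w=12)}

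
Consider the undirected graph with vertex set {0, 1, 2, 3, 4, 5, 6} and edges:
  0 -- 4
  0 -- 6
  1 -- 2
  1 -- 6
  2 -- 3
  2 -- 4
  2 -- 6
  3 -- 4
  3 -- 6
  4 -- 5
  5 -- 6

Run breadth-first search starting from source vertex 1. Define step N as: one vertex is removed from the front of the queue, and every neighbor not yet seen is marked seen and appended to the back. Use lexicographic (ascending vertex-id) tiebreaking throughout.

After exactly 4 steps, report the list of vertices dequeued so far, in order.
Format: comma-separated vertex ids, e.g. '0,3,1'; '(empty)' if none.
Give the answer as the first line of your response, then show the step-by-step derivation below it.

1,2,6,3

step 1: dequeue 1; queue=[2,6]; order=1
step 2: dequeue 2; queue=[6,3,4]; order=1,2
step 3: dequeue 6; queue=[3,4,0,5]; order=1,2,6
step 4: dequeue 3; queue=[4,0,5]; order=1,2,6,3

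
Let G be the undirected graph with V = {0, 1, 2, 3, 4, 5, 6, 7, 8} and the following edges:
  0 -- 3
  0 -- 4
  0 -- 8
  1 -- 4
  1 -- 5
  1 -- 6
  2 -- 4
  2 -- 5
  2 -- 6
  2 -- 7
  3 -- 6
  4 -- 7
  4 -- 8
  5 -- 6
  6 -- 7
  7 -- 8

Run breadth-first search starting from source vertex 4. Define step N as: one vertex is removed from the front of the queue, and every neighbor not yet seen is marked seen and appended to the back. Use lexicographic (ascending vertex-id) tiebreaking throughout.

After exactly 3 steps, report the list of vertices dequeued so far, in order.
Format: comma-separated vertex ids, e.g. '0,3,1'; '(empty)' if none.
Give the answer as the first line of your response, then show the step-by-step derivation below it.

4,0,1

step 1: dequeue 4; queue=[0,1,2,7,8]; order=4
step 2: dequeue 0; queue=[1,2,7,8,3]; order=4,0
step 3: dequeue 1; queue=[2,7,8,3,5,6]; order=4,0,1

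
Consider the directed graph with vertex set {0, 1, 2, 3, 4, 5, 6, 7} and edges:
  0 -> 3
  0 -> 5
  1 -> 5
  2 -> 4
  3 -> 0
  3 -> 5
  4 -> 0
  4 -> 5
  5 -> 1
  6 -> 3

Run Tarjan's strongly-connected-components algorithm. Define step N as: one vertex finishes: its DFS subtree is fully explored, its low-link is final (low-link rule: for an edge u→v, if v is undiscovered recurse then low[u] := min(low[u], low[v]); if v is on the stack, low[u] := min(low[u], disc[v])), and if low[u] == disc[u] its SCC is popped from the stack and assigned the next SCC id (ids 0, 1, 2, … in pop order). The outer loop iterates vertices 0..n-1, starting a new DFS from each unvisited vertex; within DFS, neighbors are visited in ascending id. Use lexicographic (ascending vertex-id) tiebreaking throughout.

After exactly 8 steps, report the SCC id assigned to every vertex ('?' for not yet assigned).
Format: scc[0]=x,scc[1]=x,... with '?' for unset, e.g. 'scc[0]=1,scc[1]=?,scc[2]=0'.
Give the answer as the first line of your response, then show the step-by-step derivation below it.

scc[0]=1,scc[1]=0,scc[2]=3,scc[3]=1,scc[4]=2,scc[5]=0,scc[6]=4,scc[7]=5

step 1: low=(low[0]=0,low[1]=2,low[2]=?,low[3]=0,low[4]=?,low[5]=2,low[6]=?,low[7]=?); scc=(scc[0]=?,scc[1]=?,scc[2]=?,scc[3]=?,scc[4]=?,scc[5]=?,scc[6]=?,scc[7]=?)
step 2: low=(low[0]=0,low[1]=2,low[2]=?,low[3]=0,low[4]=?,low[5]=2,low[6]=?,low[7]=?); scc=(scc[0]=?,scc[1]=0,scc[2]=?,scc[3]=?,scc[4]=?,scc[5]=0,scc[6]=?,scc[7]=?)
step 3: low=(low[0]=0,low[1]=2,low[2]=?,low[3]=0,low[4]=?,low[5]=2,low[6]=?,low[7]=?); scc=(scc[0]=?,scc[1]=0,scc[2]=?,scc[3]=?,scc[4]=?,scc[5]=0,scc[6]=?,scc[7]=?)
step 4: low=(low[0]=0,low[1]=2,low[2]=?,low[3]=0,low[4]=?,low[5]=2,low[6]=?,low[7]=?); scc=(scc[0]=1,scc[1]=0,scc[2]=?,scc[3]=1,scc[4]=?,scc[5]=0,scc[6]=?,scc[7]=?)
step 5: low=(low[0]=0,low[1]=2,low[2]=4,low[3]=0,low[4]=5,low[5]=2,low[6]=?,low[7]=?); scc=(scc[0]=1,scc[1]=0,scc[2]=?,scc[3]=1,scc[4]=2,scc[5]=0,scc[6]=?,scc[7]=?)
step 6: low=(low[0]=0,low[1]=2,low[2]=4,low[3]=0,low[4]=5,low[5]=2,low[6]=?,low[7]=?); scc=(scc[0]=1,scc[1]=0,scc[2]=3,scc[3]=1,scc[4]=2,scc[5]=0,scc[6]=?,scc[7]=?)
step 7: low=(low[0]=0,low[1]=2,low[2]=4,low[3]=0,low[4]=5,low[5]=2,low[6]=6,low[7]=?); scc=(scc[0]=1,scc[1]=0,scc[2]=3,scc[3]=1,scc[4]=2,scc[5]=0,scc[6]=4,scc[7]=?)
step 8: low=(low[0]=0,low[1]=2,low[2]=4,low[3]=0,low[4]=5,low[5]=2,low[6]=6,low[7]=7); scc=(scc[0]=1,scc[1]=0,scc[2]=3,scc[3]=1,scc[4]=2,scc[5]=0,scc[6]=4,scc[7]=5)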